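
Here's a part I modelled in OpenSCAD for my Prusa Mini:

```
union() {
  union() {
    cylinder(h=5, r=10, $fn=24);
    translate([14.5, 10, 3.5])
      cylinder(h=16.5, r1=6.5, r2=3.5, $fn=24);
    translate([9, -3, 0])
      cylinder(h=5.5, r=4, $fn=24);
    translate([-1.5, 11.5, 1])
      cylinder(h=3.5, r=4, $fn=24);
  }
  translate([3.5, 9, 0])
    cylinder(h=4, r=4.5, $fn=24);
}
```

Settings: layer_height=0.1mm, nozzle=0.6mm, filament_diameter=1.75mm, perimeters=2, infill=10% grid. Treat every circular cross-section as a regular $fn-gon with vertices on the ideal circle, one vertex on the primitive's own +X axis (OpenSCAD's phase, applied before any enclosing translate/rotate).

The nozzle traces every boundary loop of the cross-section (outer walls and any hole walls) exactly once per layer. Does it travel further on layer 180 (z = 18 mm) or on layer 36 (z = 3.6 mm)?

Layer 180 (z = 18): the cylinder is not intersected at this z (z outside [0, 5]); the cone at (14.5, 10) contributes a regular 24-gon of circumradius 3.864 (interpolated between r1=6.5 and r2=3.5 at t=0.879) (perimeter = 2·24·3.864·sin(180°/24) = 24.21 mm); the cylinder at (9, -3) is not intersected at this z (z outside [0, 5.5]); the cylinder at (-1.5, 11.5) is absent (z outside [1, 4.5]); Combining (union): only the cone at (14.5, 10) is present, so the union is just that shape — boundary = 24.21 mm; the cylinder at (3.5, 9) is absent (z outside [0, 4]); Combining (union): only the result so far is present, so the union is just that shape — boundary = 24.21 mm. So its perimeter = 24.21 mm. Layer 36 (z = 3.6): the cylinder: section is a regular 24-gon, circumradius r=10 (perimeter = 2·24·10.000·sin(180°/24) = 62.65 mm); the cone at (14.5, 10) (r1=6.5→r2=3.5) has section circumradius 6.482 here — a regular 24-gon (perimeter = 2·24·6.482·sin(180°/24) = 40.61 mm); the r=4 cylinder at (9, -3) contributes a regular 24-gon of circumradius 4 (perimeter = 2·24·4.000·sin(180°/24) = 25.06 mm); the r=4 cylinder at (-1.5, 11.5) gives a regular 24-gon of circumradius 4 (constant along its height) (perimeter = 2·24·4.000·sin(180°/24) = 25.06 mm); Taking the union: the regions partially overlap (shared area 36.95 mm²), so the edge portions inside another operand are dropped and the merged outline is re-measured after clipping — boundary = 118.89 mm; the r=4.5 cylinder at (3.5, 9) contributes a regular 24-gon of circumradius 4.5 (perimeter = 2·24·4.500·sin(180°/24) = 28.19 mm); Taking the union: the regions partially overlap (shared area 38.68 mm²), so the edge portions inside another operand are dropped and the merged outline is re-measured after clipping — boundary = 119.94 mm. So its perimeter = 119.94 mm. Layer 36 is larger (119.94 vs 24.21 mm).

layer 36 (z = 3.6 mm)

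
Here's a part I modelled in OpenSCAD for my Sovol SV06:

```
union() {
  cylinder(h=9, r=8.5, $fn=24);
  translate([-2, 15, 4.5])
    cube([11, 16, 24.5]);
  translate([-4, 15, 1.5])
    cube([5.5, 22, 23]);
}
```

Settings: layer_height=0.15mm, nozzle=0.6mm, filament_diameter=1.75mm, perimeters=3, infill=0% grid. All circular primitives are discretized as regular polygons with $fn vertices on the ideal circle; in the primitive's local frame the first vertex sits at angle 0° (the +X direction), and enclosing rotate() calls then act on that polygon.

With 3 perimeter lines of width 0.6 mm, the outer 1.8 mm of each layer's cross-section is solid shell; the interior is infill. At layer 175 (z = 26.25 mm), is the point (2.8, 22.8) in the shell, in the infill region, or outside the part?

infill

At z = 26.25 mm: the cylinder does not reach this height (z outside [0, 9]); the cube at (-2, 15) (footprint 11×16) is included at this height; the cube at (-4, 15) is absent (z outside [1.5, 24.5]); Merging all regions: only the 11×16 cube at (-2, 15) is present, so the union is just that shape — 1 connected region. Overall, the cross-section is a single solid region. The nearest boundary edge runs (-2.00, 31.00)→(-2.00, 15.00); distance from the point to it = 4.80 mm. The point is inside the cross-section and 4.80 mm from the nearest boundary — more than the 1.8 mm shell width (3 × 0.6), so it's in the infill interior.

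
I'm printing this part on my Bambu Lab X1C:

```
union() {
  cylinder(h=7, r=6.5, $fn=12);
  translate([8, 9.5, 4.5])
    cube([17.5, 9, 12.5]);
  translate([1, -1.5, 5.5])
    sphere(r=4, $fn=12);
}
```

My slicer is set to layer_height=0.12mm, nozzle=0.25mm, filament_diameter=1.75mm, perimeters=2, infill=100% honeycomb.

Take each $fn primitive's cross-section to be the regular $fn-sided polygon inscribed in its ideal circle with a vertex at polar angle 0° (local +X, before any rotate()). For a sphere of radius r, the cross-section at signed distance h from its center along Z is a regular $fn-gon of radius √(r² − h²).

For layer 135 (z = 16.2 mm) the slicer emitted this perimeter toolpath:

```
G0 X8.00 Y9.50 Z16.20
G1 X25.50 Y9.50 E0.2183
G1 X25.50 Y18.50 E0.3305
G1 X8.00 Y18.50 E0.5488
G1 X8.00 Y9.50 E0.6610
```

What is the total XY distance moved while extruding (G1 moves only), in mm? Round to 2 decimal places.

53.00 mm

Sum the Euclidean lengths of each G1 segment: total = 53.00 mm.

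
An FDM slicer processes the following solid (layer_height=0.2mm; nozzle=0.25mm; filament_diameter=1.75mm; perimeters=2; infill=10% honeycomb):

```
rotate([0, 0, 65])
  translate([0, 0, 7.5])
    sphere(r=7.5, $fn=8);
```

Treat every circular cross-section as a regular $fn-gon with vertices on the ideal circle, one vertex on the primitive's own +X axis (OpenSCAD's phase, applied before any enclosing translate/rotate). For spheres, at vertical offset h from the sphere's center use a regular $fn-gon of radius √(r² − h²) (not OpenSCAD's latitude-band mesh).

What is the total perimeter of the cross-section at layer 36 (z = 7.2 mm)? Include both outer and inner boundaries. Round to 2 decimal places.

45.89 mm

At z = 7.2 mm: the r=7.5 sphere slices to a regular 8-gon of circumradius 7.494 (√(r²−h²) with h=0.3 from center) (perimeter = 2·8·7.494·sin(180°/8) = 45.89 mm); (whole slice rotated 65° about Z — lengths, areas and connectivity unchanged). Overall, the cross-section is a single solid region. Total boundary length (outer) = 45.89 mm.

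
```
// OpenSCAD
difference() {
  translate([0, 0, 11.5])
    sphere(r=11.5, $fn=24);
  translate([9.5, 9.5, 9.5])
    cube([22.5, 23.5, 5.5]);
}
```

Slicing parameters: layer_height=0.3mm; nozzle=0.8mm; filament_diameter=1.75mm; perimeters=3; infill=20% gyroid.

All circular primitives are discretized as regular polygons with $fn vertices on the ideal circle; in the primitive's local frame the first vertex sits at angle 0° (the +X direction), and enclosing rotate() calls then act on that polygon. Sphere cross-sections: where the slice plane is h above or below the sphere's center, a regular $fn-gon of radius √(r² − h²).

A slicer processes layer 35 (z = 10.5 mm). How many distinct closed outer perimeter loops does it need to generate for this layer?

1

At z = 10.5 mm: the r=11.5 sphere contributes a regular 24-gon of circumradius √(11.5²−1²) = 11.456; the 22.5×23.5 cube at (9.5, 9.5) contributes its full rectangle; Subtracting the remaining from the first: starting from the r=11.5 sphere, the 22.5×23.5 cube at (9.5, 9.5) misses the remaining region (no effect) — 1 connected region. The result has 1 disconnected region.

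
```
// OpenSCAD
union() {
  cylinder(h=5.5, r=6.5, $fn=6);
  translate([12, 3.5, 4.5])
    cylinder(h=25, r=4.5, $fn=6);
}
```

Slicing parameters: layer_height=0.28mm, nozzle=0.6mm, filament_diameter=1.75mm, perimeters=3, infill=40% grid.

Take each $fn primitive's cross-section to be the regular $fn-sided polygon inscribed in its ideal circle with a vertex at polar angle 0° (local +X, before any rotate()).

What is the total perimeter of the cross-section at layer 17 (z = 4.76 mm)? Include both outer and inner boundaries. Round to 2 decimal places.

66.00 mm

At z = 4.76 mm: the r=6.5 cylinder gives a regular 6-gon of circumradius 6.5 (constant along its height) (perimeter = 2·6·6.500·sin(180°/6) = 39.00 mm); the cylinder at (12, 3.5): section is a regular 6-gon, circumradius r=4.5 (perimeter = 2·6·4.500·sin(180°/6) = 27.00 mm); Merging all regions: the 2 present regions are separate (no shared area or edge), so areas and boundary lengths simply add and each stays a separate island — boundary = 66.00 mm. Overall, the cross-section has 2 separate islands. Total boundary length (outer) = 66.00 mm.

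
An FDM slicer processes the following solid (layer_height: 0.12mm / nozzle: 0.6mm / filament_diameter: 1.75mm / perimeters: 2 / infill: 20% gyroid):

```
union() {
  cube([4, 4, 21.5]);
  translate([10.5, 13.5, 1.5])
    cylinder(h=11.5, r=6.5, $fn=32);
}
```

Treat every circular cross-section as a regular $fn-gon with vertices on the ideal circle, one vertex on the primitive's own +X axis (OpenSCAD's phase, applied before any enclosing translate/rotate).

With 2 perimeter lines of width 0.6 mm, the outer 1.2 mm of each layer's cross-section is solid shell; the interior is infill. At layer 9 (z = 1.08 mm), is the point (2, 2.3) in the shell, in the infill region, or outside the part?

infill

At z = 1.08 mm: the cube is present — its section is the full 4×4 rectangle; the cylinder at (10.5, 13.5) does not reach this height (z outside [1.5, 13]); Taking the union: only the 4×4 cube is present, so the union is just that shape — 1 connected region. Overall, the cross-section is a single solid region. The nearest boundary edge runs (4.00, 4.00)→(0.00, 4.00); distance from the point to it = 1.70 mm. The point is inside the cross-section and 1.70 mm from the nearest boundary — more than the 1.2 mm shell width (2 × 0.6), so it's in the infill interior.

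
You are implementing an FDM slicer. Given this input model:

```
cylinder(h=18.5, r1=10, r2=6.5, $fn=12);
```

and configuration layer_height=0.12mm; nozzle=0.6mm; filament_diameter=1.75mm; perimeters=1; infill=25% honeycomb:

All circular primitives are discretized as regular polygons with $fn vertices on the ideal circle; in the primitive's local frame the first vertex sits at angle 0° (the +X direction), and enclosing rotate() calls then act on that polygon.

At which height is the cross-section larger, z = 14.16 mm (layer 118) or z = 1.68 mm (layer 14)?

layer 14 (z = 1.68 mm)

Layer 118 (z = 14.16): the cone: at t=0.765 of its height the radius interpolates to r₁+(r₂−r₁)t = 7.321, giving a regular 12-gon of that circumradius (area = (12/2)·7.321²·sin(360°/12) = 160.79 mm²). So its area = 160.79 mm². Layer 14 (z = 1.68): the cone: at t=0.091 of its height the radius interpolates to r₁+(r₂−r₁)t = 9.682, giving a regular 12-gon of that circumradius (area = (12/2)·9.682²·sin(360°/12) = 281.23 mm²). So its area = 281.23 mm². Layer 14 is larger (281.23 vs 160.79 mm²).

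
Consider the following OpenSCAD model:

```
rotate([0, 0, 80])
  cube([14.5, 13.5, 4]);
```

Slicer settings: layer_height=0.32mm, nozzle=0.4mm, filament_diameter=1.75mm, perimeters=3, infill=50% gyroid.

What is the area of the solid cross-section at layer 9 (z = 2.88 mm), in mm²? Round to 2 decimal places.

195.75 mm²

At z = 2.88 mm: the cube is present — its section is the full 14.5×13.5 rectangle (area 195.75 mm²); (whole slice rotated 80° about Z — lengths, areas and connectivity unchanged). Overall, the cross-section is a single solid region. Net area = 195.75 mm².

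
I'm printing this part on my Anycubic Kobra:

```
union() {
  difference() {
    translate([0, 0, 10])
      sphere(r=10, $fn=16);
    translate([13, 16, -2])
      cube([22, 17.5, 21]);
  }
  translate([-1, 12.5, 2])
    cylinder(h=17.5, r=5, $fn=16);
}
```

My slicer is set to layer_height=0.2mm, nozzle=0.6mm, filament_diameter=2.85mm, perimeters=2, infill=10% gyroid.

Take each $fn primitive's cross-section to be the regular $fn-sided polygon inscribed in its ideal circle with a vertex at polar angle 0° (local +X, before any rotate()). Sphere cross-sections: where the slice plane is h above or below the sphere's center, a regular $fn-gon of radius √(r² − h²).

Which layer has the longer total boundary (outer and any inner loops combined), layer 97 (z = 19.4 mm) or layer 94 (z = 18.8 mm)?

layer 94 (z = 18.8 mm)

Layer 97 (z = 19.4): the r=10 sphere slices to a regular 16-gon of circumradius 3.412 (√(r²−h²) with h=9.4 from center) (perimeter = 2·16·3.412·sin(180°/16) = 21.30 mm); the cube at (13, 16) is absent (z outside [-2, 19]); Subtracting the remaining from the first: none of the subtracted shapes is present at this height, so the r=10 sphere is unchanged — boundary = 21.30 mm; the cylinder at (-1, 12.5): section is a regular 16-gon, circumradius r=5 (perimeter = 2·16·5.000·sin(180°/16) = 31.21 mm); Taking the union: the 2 present regions are separate (no shared area or edge), so areas and boundary lengths simply add and each stays a separate island — boundary = 52.51 mm. So its perimeter = 52.51 mm. Layer 94 (z = 18.8): the r=10 sphere slices to a regular 16-gon of circumradius 4.750 (√(r²−h²) with h=8.8 from center) (perimeter = 2·16·4.750·sin(180°/16) = 29.65 mm); the cube at (13, 16) (footprint 22×17.5) is included at this height (perimeter 79.00 mm); Subtracting the remaining from the first: starting from the r=10 sphere, the 22×17.5 cube at (13, 16) misses the remaining region (no effect) — boundary = 29.65 mm; the cylinder at (-1, 12.5): section is a regular 16-gon, circumradius r=5 (perimeter = 2·16·5.000·sin(180°/16) = 31.21 mm); Taking the union: the 2 present regions are separate (no shared area or edge), so areas and boundary lengths simply add and each stays a separate island — boundary = 60.87 mm. So its perimeter = 60.87 mm. Layer 94 is larger (60.87 vs 52.51 mm).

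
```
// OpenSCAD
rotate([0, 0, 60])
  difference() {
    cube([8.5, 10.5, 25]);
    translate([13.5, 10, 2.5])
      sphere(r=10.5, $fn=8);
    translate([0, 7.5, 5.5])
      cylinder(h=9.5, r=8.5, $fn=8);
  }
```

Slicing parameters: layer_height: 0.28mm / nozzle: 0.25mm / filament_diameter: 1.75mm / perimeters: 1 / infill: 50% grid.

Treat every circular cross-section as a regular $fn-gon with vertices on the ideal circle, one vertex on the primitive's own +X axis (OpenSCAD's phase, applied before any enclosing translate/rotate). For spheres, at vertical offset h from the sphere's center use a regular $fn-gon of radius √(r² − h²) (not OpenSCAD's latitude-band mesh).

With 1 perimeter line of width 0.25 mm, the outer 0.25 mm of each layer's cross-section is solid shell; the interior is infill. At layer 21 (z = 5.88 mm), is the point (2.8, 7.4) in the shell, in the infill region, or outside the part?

infill

At z = 5.88 mm: the cube (footprint 8.5×10.5) is included at this height; the sphere at (13.5, 10): section is a regular 8-gon, circumradius = √(r²−h²) = √(10.5²−3.38²) = 9.941; the cylinder at (0, 7.5): section is a regular 8-gon, circumradius r=8.5; Taking the first minus the rest: starting from the 8.5×10.5 cube, the r=10.5 sphere at (13.5, 10) partially overlaps it — only the 27.77 mm² overlap (of its 279.52 mm²) is removed, clipping the outline; the r=8.5 cylinder at (0, 7.5) partially overlaps it — only the 52.71 mm² overlap (of its 204.35 mm²) is removed, clipping the outline — 1 connected region; (rotated 60° about Z; rotation is an isometry so areas/perimeters/island counts are preserved). Overall, the cross-section is a single solid region. Undo the 60° rotation: the query point maps to (7.809, 1.275) in the un-rotated model frame. The nearest boundary edge runs (8.50, 2.13)→(8.50, 0.00); distance from the point to it = 0.69 mm. The point is inside the cross-section and 0.69 mm from the nearest boundary — more than the 0.25 mm shell width (1 × 0.25), so it's in the infill interior.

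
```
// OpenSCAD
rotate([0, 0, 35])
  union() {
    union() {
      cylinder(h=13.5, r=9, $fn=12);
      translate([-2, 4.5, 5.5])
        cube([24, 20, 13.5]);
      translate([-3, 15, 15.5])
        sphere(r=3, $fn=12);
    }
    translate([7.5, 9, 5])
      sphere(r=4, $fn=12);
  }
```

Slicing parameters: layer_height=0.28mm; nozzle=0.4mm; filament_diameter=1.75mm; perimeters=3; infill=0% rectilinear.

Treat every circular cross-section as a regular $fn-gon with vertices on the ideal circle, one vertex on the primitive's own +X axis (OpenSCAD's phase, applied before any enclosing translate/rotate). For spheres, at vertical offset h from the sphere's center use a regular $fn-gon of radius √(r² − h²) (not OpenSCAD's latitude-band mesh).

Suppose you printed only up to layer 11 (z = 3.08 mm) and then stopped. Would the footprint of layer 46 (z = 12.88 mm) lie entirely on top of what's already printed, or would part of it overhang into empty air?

Compare the two slices. At z = 3.08: the cylinder: section is a regular 12-gon, circumradius r=9 (area = (12/2)·9.000²·sin(360°/12) = 243.00 mm²); the cube at (-2, 4.5) does not reach this height (z outside [5.5, 19]); the sphere at (-3, 15) is not intersected at this z (|z−center|=12.420 > r=3); Combining (union): only the r=9 cylinder is present, so the union is just that shape — area = 243.00 mm²; the r=4 sphere at (7.5, 9) slices to a regular 12-gon of circumradius 3.509 (√(r²−h²) with h=1.92 from center) (area = (12/2)·3.509²·sin(360°/12) = 36.94 mm²); Taking the union: the regions partially overlap — summed areas 279.94 mm² minus the doubly-counted overlap 1.04 mm² gives 278.91 mm² — area = 278.91 mm²; (whole slice rotated 35° about Z — lengths, areas and connectivity unchanged). At z = 12.88: the r=9 cylinder contributes a regular 12-gon of circumradius 9 (area = (12/2)·9.000²·sin(360°/12) = 243.00 mm²); the cube at (-2, 4.5) (footprint 24×20) is included at this height (area 480.00 mm²); the sphere at (-3, 15): section is a regular 12-gon, circumradius = √(r²−h²) = √(3²−2.62²) = 1.461 (area = (12/2)·1.461²·sin(360°/12) = 6.41 mm²); Taking the union: the regions partially overlap — summed areas 729.41 mm² minus the doubly-counted overlap 32.03 mm² gives 697.38 mm² — area = 697.38 mm²; the sphere at (7.5, 9) does not reach this height (|z−center|=7.880 > r=4); Combining (union): only the result so far is present, so the union is just that shape — area = 697.38 mm²; (whole slice rotated 35° about Z — lengths, areas and connectivity unchanged). Checking containment: at z = 12.88 the cross-section extends beyond the z = 3.08 cross-section by about 418.47 mm².

part overhangs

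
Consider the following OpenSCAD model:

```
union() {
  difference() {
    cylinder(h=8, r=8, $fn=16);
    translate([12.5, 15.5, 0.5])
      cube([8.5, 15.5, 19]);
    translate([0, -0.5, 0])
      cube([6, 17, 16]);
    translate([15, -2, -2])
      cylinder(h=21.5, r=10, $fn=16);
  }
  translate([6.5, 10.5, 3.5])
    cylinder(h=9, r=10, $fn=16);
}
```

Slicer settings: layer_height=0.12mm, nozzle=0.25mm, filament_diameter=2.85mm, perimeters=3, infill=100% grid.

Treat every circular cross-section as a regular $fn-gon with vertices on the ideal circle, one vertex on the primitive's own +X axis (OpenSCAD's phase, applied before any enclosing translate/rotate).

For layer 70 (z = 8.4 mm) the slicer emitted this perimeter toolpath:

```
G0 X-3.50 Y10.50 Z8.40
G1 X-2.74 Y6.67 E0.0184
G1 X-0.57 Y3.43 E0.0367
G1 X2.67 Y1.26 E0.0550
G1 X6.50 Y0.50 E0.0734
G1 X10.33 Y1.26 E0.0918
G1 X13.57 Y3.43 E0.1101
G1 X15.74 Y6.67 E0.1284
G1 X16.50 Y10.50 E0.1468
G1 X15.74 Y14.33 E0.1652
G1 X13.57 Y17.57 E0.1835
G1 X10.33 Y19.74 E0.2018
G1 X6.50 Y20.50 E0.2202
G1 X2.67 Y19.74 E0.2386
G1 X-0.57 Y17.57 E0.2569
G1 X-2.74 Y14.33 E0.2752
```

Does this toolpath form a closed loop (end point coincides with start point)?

no

Start point (G0): (-3.50, 10.50). End point (last G1): the path does not return to the start — open.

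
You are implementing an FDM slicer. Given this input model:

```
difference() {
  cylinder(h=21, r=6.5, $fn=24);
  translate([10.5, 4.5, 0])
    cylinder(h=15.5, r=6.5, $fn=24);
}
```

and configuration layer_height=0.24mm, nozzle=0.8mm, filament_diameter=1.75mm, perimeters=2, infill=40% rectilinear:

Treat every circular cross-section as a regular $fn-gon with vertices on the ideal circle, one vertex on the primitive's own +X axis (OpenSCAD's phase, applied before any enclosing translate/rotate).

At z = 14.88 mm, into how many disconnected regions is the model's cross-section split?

At z = 14.88 mm: the r=6.5 cylinder contributes a regular 24-gon of circumradius 6.5; the r=6.5 cylinder at (10.5, 4.5) contributes a regular 24-gon of circumradius 6.5; Subtracting the remaining from the first: starting from the r=6.5 cylinder, the r=6.5 cylinder at (10.5, 4.5) partially overlaps it — only the 6.15 mm² overlap (of its 131.22 mm²) is removed, clipping the outline — 1 connected region. The result has 1 disconnected region.

1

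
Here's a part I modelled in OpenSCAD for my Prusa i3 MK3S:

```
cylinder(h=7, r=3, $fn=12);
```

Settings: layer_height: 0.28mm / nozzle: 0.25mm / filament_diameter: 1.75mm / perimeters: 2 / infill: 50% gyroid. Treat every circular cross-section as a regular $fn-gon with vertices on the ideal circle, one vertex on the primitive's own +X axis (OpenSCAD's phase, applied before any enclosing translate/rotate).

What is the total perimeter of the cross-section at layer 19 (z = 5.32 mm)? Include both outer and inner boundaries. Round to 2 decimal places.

18.63 mm

At z = 5.32 mm: the r=3 cylinder gives a regular 12-gon of circumradius 3 (constant along its height) (perimeter = 2·12·3.000·sin(180°/12) = 18.63 mm). Overall, the cross-section is a single solid region. Total boundary length (outer) = 18.63 mm.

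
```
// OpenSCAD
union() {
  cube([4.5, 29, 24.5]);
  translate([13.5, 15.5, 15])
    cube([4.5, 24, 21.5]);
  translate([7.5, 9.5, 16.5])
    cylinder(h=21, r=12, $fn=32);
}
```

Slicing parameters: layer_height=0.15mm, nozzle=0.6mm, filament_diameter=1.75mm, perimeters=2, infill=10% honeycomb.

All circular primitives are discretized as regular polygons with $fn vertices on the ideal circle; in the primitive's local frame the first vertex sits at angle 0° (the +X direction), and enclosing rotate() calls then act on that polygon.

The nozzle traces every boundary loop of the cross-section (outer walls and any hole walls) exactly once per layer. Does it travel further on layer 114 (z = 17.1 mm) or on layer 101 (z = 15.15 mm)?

Layer 114 (z = 17.1): the 4.5×29 cube contributes its full rectangle (perimeter 67.00 mm); the cube at (13.5, 15.5) (footprint 4.5×24) is included at this height (perimeter 57.00 mm); the r=12 cylinder at (7.5, 9.5) contributes a regular 32-gon of circumradius 12 (perimeter = 2·32·12.000·sin(180°/32) = 75.28 mm); Combining (union): the regions partially overlap (shared area 101.76 mm²), so the edge portions inside another operand are dropped and the merged outline is re-measured after clipping — boundary = 135.07 mm. So its perimeter = 135.07 mm. Layer 101 (z = 15.15): the 4.5×29 cube contributes its full rectangle (perimeter 67.00 mm); the cube at (13.5, 15.5) is present — its section is the full 4.5×24 rectangle (perimeter 57.00 mm); the cylinder at (7.5, 9.5) is absent (z outside [16.5, 37.5]); Taking the union: the 2 present regions are separate (no shared area or edge), so areas and boundary lengths simply add and each stays a separate island — boundary = 124.00 mm. So its perimeter = 124.00 mm. Layer 114 is larger (135.07 vs 124.00 mm).

layer 114 (z = 17.1 mm)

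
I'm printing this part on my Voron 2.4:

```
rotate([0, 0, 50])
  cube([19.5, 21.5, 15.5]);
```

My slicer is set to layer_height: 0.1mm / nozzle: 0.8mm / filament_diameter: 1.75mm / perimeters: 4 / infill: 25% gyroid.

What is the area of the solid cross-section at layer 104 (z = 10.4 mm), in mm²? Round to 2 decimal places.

419.25 mm²

At z = 10.4 mm: the cube (footprint 19.5×21.5) is included at this height (area 419.25 mm²); (whole slice rotated 50° about Z — lengths, areas and connectivity unchanged). Overall, the cross-section is a single solid region. Net area = 419.25 mm².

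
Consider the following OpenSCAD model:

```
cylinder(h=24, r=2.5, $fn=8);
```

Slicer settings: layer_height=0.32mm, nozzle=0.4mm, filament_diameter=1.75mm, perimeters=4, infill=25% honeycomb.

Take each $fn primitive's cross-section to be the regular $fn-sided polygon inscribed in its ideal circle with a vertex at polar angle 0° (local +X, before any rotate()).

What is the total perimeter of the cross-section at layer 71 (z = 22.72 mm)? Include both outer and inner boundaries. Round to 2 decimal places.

At z = 22.72 mm: the cylinder: section is a regular 8-gon, circumradius r=2.5 (perimeter = 2·8·2.500·sin(180°/8) = 15.31 mm). Overall, the cross-section is a single solid region. Total boundary length (outer) = 15.31 mm.

15.31 mm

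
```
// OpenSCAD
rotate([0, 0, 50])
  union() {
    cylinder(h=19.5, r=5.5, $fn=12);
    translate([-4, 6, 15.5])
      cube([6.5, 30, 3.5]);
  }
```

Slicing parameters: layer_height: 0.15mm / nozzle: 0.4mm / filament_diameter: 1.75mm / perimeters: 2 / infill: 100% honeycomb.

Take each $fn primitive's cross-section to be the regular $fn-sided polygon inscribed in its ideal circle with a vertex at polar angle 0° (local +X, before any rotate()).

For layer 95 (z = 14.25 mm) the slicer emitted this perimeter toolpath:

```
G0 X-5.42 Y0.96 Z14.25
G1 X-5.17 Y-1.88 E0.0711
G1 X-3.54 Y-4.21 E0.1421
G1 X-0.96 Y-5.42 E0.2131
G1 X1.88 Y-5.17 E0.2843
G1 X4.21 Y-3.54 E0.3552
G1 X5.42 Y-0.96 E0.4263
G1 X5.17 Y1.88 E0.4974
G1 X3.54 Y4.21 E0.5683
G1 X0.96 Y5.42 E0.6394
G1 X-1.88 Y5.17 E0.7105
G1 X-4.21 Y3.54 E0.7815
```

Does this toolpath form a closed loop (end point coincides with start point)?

Start point (G0): (-5.42, 0.96). End point (last G1): the path does not return to the start — open.

no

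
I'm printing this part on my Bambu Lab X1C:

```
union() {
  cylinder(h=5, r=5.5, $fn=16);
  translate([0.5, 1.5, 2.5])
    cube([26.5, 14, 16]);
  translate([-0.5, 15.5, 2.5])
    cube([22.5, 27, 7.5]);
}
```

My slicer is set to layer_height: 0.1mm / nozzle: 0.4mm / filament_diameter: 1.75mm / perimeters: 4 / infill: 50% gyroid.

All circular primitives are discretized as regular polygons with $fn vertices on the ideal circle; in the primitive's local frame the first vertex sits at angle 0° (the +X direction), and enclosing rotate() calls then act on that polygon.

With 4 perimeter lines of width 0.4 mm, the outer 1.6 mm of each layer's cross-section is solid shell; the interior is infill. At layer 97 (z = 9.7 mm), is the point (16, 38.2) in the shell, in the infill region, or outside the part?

At z = 9.7 mm: the cylinder does not reach this height (z outside [0, 5]); the cube at (0.5, 1.5) is present — its section is the full 26.5×14 rectangle; the cube at (-0.5, 15.5) is present — its section is the full 22.5×27 rectangle; Taking the union: the 2 present regions share edge segments without overlapping in area, so areas simply add but the touching pieces fuse into one outline (the shared edge portions become interior and drop out of the boundary) — 1 connected region. Overall, the cross-section is a single solid region. The nearest boundary edge runs (-0.50, 42.50)→(22.00, 42.50); distance from the point to it = 4.30 mm. The point is inside the cross-section and 4.30 mm from the nearest boundary — more than the 1.6 mm shell width (4 × 0.4), so it's in the infill interior.

infill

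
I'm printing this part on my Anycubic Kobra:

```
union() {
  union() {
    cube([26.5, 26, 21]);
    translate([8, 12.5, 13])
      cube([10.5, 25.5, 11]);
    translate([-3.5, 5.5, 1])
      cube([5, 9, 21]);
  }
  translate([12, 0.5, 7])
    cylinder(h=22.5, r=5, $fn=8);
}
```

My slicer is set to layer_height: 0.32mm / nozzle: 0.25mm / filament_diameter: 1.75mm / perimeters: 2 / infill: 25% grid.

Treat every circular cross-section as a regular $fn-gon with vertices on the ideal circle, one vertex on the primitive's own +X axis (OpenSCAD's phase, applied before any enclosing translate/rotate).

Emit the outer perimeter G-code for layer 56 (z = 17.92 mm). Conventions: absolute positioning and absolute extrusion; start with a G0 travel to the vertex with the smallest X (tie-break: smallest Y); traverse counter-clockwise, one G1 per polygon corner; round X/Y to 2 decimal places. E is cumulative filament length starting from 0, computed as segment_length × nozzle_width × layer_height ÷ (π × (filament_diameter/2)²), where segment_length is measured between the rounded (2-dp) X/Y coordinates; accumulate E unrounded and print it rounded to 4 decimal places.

G0 X-3.50 Y5.50 Z17.92
G1 X0.00 Y5.50 E0.1164
G1 X0.00 Y0.00 E0.2993
G1 X7.21 Y0.00 E0.5391
G1 X8.46 Y-3.04 E0.6485
G1 X12.00 Y-4.50 E0.7758
G1 X15.54 Y-3.04 E0.9032
G1 X16.79 Y0.00 E1.0125
G1 X26.50 Y0.00 E1.3355
G1 X26.50 Y26.00 E2.2002
G1 X18.50 Y26.00 E2.4663
G1 X18.50 Y38.00 E2.8654
G1 X8.00 Y38.00 E3.2147
G1 X8.00 Y26.00 E3.6138
G1 X0.00 Y26.00 E3.8799
G1 X0.00 Y14.50 E4.2624
G1 X-3.50 Y14.50 E4.3788
G1 X-3.50 Y5.50 E4.6781

At z = 17.92 mm: the cube (footprint 26.5×26) is included at this height; the 10.5×25.5 cube at (8, 12.5) contributes its full rectangle; the 5×9 cube at (-3.5, 5.5) contributes its full rectangle; Merging all regions: the regions partially overlap (shared area 155.25 mm²), so overlapping operands fuse into one piece — 1 connected region; the cylinder at (12, 0.5): section is a regular 8-gon, circumradius r=5; Merging all regions: the regions partially overlap (shared area 40.25 mm²), so overlapping operands fuse into one piece — 1 connected region. The outline is a single polygon with 17 vertices. Extrusion per mm of travel: 0.25 × 0.32 / (π × 0.875²) = 0.033260. Accumulating E over each segment gives final E = 4.6781.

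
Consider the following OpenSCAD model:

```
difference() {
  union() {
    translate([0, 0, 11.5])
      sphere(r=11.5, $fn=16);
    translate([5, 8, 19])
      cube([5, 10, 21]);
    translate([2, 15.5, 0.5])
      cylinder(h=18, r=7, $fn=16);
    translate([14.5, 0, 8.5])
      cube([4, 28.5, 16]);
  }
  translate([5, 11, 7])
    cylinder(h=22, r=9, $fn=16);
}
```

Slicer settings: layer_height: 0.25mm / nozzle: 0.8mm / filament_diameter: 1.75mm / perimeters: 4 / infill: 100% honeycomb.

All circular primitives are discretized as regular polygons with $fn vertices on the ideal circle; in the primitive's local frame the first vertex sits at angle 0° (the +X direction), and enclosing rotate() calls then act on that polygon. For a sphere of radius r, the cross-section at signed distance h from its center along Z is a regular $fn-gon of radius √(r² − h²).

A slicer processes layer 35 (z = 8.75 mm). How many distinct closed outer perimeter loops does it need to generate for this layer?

3

At z = 8.75 mm: the r=11.5 sphere slices to a regular 16-gon of circumradius 11.166 (√(r²−h²) with h=2.75 from center); the cube at (5, 8) does not reach this height (z outside [19, 40]); the r=7 cylinder at (2, 15.5) contributes a regular 16-gon of circumradius 7; the cube at (14.5, 0) is present — its section is the full 4×28.5 rectangle; Merging all regions: the regions partially overlap (shared area 13.28 mm²), so overlapping operands fuse into one piece — 2 connected regions; the r=9 cylinder at (5, 11) gives a regular 16-gon of circumradius 9 (constant along its height); After the difference (first − rest): starting from the result so far, the r=9 cylinder at (5, 11) partially overlaps it — only the 181.28 mm² overlap (of its 247.98 mm²) is removed, clipping the outline — 3 connected regions. The result has 3 disconnected regions.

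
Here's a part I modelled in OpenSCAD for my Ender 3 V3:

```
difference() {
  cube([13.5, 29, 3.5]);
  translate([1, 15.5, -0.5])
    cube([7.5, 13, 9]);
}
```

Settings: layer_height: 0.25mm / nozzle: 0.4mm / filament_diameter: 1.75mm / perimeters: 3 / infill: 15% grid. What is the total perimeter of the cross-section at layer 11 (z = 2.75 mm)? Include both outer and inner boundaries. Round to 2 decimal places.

126.00 mm

At z = 2.75 mm: the cube (footprint 13.5×29) is included at this height (perimeter 85.00 mm); the cube at (1, 15.5) (footprint 7.5×13) is included at this height (perimeter 41.00 mm); After the difference (first − rest): starting from the 13.5×29 cube, the 7.5×13 cube at (1, 15.5) lies wholly inside it (removes its full 97.50 mm² and its 41.00 mm outline becomes a hole wall) — boundary (outer + 1 inner loop) = 126.00 mm. Overall, the cross-section is one region with 1 hole. Total boundary length (outer + inner) = 126.00 mm.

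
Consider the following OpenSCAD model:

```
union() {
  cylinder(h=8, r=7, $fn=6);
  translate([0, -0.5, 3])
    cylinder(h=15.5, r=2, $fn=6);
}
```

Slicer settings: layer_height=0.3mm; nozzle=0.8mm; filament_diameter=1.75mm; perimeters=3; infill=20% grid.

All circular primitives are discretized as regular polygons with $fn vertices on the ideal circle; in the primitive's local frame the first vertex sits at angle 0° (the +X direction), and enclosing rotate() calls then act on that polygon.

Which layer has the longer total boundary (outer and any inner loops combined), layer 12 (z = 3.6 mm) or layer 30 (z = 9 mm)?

Layer 12 (z = 3.6): the cylinder: section is a regular 6-gon, circumradius r=7 (perimeter = 2·6·7.000·sin(180°/6) = 42.00 mm); the r=2 cylinder at (0, -0.5) gives a regular 6-gon of circumradius 2 (constant along its height) (perimeter = 2·6·2.000·sin(180°/6) = 12.00 mm); Combining (union): the r=2 cylinder at (0, -0.5) lies entirely inside the r=7 cylinder, so the union is just the r=7 cylinder — boundary = 42.00 mm. So its perimeter = 42.00 mm. Layer 30 (z = 9): the cylinder is not intersected at this z (z outside [0, 8]); the r=2 cylinder at (0, -0.5) contributes a regular 6-gon of circumradius 2 (perimeter = 2·6·2.000·sin(180°/6) = 12.00 mm); Combining (union): only the r=2 cylinder at (0, -0.5) is present, so the union is just that shape — boundary = 12.00 mm. So its perimeter = 12.00 mm. Layer 12 is larger (42.00 vs 12.00 mm).

layer 12 (z = 3.6 mm)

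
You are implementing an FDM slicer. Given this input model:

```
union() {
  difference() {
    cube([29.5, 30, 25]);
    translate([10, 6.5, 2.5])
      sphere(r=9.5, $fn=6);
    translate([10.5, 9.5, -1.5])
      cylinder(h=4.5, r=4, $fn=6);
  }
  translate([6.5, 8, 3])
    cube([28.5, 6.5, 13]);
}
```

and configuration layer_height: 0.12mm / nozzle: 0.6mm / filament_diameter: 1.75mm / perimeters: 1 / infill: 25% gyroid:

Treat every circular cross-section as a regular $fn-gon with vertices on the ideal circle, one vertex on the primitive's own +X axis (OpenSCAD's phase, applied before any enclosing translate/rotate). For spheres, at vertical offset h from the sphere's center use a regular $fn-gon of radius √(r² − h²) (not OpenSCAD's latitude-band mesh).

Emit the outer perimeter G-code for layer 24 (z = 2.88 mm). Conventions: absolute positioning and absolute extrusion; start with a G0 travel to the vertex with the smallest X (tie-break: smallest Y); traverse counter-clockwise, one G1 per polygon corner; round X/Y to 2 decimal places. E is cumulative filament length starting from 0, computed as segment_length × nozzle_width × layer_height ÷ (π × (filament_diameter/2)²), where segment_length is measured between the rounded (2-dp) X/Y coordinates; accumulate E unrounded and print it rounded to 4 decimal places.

At z = 2.88 mm: the cube is present — its section is the full 29.5×30 rectangle; the sphere at (10, 6.5): section is a regular 6-gon, circumradius = √(r²−h²) = √(9.5²−0.38²) = 9.492; the r=4 cylinder at (10.5, 9.5) gives a regular 6-gon of circumradius 4 (constant along its height); After the difference (first − rest): starting from the 29.5×30 cube, the r=9.5 sphere at (10, 6.5) partially overlaps it — only the 216.06 mm² overlap (of its 234.10 mm²) is removed, clipping the outline; the r=4 cylinder at (10.5, 9.5) misses the remaining region (no effect) — 1 connected region; the cube at (6.5, 8) is not intersected at this z (z outside [3, 16]); Combining (union): only the result so far is present, so the union is just that shape — 1 connected region. The outline is a single polygon with 10 vertices. Extrusion per mm of travel: 0.6 × 0.12 / (π × 0.875²) = 0.029934. Accumulating E over each segment gives final E = 4.5202.

G0 X0.00 Y0.00 Z2.88
G1 X4.26 Y0.00 E0.1275
G1 X0.51 Y6.50 E0.3521
G1 X5.25 Y14.72 E0.6362
G1 X14.75 Y14.72 E0.9206
G1 X19.49 Y6.50 E1.2046
G1 X15.74 Y0.00 E1.4292
G1 X29.50 Y0.00 E1.8411
G1 X29.50 Y30.00 E2.7391
G1 X0.00 Y30.00 E3.6222
G1 X0.00 Y0.00 E4.5202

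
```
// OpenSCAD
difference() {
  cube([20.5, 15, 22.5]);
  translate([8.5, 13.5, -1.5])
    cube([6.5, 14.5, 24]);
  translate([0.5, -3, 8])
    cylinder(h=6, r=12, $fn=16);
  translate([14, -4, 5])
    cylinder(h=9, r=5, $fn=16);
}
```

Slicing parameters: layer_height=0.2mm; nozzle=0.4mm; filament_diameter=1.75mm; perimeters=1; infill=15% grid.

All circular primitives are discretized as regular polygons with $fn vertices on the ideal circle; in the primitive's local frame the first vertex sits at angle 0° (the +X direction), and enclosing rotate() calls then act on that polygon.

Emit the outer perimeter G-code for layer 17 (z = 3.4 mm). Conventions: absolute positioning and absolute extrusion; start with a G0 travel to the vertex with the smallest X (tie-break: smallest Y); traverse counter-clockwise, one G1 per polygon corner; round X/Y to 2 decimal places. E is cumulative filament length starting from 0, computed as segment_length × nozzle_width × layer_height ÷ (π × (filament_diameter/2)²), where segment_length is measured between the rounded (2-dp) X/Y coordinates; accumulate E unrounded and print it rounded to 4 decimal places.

G0 X0.00 Y0.00 Z3.40
G1 X20.50 Y0.00 E0.6818
G1 X20.50 Y15.00 E1.1807
G1 X15.00 Y15.00 E1.3637
G1 X15.00 Y13.50 E1.4136
G1 X8.50 Y13.50 E1.6297
G1 X8.50 Y15.00 E1.6796
G1 X0.00 Y15.00 E1.9623
G1 X0.00 Y0.00 E2.4612

At z = 3.4 mm: the 20.5×15 cube contributes its full rectangle; the cube at (8.5, 13.5) is present — its section is the full 6.5×14.5 rectangle; the cylinder at (0.5, -3) does not reach this height (z outside [8, 14]); the cylinder at (14, -4) does not reach this height (z outside [5, 14]); Taking the first minus the rest: starting from the 20.5×15 cube, the 6.5×14.5 cube at (8.5, 13.5) partially overlaps it — only the 9.75 mm² overlap (of its 94.25 mm²) is removed, clipping the outline — 1 connected region. The outline is a single polygon with 8 vertices. Extrusion per mm of travel: 0.4 × 0.2 / (π × 0.875²) = 0.033260. Accumulating E over each segment gives final E = 2.4612.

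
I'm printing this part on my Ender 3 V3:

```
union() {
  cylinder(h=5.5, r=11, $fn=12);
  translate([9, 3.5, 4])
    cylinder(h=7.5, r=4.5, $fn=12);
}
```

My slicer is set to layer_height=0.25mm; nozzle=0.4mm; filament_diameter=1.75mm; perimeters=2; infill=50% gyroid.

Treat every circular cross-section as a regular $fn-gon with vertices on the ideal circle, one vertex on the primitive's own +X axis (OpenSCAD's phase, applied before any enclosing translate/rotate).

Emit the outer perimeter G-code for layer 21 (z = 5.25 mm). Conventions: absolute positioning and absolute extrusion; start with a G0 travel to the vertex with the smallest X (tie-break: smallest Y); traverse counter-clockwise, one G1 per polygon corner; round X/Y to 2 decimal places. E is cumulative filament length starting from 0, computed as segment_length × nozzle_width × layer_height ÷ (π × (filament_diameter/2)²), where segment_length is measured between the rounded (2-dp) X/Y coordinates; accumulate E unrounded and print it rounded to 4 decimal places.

At z = 5.25 mm: the r=11 cylinder contributes a regular 12-gon of circumradius 11; the r=4.5 cylinder at (9, 3.5) contributes a regular 12-gon of circumradius 4.5; Merging all regions: the regions partially overlap (shared area 37.36 mm²), so overlapping operands fuse into one piece — 1 connected region. The outline is a single polygon with 18 vertices. Extrusion per mm of travel: 0.4 × 0.25 / (π × 0.875²) = 0.041575. Accumulating E over each segment gives final E = 3.0285.

G0 X-11.00 Y0.00 Z5.25
G1 X-9.53 Y-5.50 E0.2367
G1 X-5.50 Y-9.53 E0.4736
G1 X0.00 Y-11.00 E0.7103
G1 X5.50 Y-9.53 E0.9470
G1 X9.53 Y-5.50 E1.1840
G1 X10.87 Y-0.50 E1.3992
G1 X11.25 Y-0.40 E1.4155
G1 X12.90 Y1.25 E1.5125
G1 X13.50 Y3.50 E1.6093
G1 X12.90 Y5.75 E1.7062
G1 X11.25 Y7.40 E1.8032
G1 X9.00 Y8.00 E1.9000
G1 X7.44 Y7.58 E1.9671
G1 X5.50 Y9.53 E2.0815
G1 X0.00 Y11.00 E2.3182
G1 X-5.50 Y9.53 E2.5549
G1 X-9.53 Y5.50 E2.7918
G1 X-11.00 Y0.00 E3.0285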